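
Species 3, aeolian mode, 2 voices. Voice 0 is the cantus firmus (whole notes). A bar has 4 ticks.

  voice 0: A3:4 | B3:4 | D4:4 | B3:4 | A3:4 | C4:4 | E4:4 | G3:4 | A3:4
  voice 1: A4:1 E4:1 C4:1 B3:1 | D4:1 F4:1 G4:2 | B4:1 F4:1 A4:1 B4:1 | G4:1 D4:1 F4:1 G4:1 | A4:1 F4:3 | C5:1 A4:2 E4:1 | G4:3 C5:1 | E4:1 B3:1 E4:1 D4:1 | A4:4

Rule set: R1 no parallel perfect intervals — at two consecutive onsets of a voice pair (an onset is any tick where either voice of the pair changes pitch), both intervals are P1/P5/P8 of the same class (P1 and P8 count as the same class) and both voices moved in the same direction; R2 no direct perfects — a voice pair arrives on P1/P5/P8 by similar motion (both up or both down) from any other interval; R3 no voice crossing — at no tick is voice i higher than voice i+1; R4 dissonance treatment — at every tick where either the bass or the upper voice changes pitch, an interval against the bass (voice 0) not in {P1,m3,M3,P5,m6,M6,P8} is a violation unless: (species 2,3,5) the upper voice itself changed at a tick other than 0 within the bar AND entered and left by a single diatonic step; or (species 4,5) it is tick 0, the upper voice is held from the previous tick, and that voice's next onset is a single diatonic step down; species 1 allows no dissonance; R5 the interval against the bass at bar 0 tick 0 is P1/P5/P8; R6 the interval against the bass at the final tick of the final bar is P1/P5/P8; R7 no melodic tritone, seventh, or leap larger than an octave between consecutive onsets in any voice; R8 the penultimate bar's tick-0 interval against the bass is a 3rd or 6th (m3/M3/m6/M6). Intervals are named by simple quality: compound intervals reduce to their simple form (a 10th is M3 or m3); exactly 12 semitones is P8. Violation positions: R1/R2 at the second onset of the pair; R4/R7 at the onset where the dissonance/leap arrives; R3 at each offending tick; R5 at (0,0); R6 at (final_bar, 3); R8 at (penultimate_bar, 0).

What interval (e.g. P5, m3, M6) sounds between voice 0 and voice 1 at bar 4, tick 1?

m6

voice 0=A3 voice 1=F4 -> m6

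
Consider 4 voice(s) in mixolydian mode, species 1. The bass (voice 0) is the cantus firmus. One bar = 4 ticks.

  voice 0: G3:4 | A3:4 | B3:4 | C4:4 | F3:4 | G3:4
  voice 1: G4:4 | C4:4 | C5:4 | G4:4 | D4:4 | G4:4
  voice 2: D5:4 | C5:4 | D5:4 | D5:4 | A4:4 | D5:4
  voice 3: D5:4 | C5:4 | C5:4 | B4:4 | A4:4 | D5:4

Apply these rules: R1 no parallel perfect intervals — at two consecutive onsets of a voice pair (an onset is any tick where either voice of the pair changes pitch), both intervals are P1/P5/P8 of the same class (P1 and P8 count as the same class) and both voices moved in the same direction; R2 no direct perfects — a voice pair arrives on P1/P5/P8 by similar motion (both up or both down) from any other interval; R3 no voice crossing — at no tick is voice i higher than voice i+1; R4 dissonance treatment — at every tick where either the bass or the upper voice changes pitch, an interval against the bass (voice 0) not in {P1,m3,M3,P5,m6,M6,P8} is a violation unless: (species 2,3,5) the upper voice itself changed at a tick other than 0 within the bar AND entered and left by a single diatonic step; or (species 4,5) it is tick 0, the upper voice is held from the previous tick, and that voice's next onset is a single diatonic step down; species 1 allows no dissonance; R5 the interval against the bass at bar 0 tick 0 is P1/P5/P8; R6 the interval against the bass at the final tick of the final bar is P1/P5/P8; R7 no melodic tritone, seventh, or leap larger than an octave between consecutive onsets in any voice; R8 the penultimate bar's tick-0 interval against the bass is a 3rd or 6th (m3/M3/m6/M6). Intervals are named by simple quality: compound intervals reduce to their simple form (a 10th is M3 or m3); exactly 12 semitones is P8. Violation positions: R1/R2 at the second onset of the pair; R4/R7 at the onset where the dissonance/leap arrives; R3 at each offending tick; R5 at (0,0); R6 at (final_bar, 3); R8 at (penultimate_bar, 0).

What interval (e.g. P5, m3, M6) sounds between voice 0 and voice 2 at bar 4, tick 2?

M3

voice 0=F3 voice 2=A4 -> M3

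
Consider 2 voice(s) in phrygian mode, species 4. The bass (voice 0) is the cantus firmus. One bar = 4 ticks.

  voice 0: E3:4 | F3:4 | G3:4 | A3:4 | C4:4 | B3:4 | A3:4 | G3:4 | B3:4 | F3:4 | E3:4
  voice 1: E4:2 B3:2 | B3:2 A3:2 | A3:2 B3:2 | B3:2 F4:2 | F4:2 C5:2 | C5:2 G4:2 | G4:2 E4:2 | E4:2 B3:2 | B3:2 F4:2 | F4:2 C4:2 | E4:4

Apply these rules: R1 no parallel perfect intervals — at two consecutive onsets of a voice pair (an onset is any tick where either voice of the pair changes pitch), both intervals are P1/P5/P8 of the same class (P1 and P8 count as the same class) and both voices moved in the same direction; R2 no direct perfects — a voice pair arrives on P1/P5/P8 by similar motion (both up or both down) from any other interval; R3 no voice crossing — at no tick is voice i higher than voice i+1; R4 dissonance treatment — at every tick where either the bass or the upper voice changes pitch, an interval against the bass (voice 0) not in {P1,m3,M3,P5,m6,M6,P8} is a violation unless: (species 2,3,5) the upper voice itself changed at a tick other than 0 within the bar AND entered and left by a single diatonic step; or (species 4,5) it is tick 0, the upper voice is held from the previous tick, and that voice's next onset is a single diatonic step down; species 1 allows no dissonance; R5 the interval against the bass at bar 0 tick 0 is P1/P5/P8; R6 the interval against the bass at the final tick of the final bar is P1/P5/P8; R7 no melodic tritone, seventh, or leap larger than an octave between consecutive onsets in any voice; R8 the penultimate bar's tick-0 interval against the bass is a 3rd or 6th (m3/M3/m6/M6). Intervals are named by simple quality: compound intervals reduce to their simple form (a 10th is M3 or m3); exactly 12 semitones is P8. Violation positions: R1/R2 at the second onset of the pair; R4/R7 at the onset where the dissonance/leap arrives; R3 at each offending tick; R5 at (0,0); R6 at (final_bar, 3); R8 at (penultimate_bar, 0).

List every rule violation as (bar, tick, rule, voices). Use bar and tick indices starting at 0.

(2, 0, R4, (0, 1))
(3, 0, R4, (0, 1))
(3, 2, R7, (1,))
(4, 0, R4, (0, 1))
(5, 0, R4, (0, 1))
(6, 0, R4, (0, 1))
(8, 2, R4, (0, 1))
(8, 2, R7, (1,))
(9, 0, R7, (0,))
(9, 0, R8, (0, 1))

bar 0: v0=E3 v1=E4 downbeat P8
bar 1: v0=F3 v1=B3 downbeat TT
bar 2: v0=G3 v1=A3 downbeat M2
bar 3: v0=A3 v1=B3 downbeat M2
bar 4: v0=C4 v1=F4 downbeat P4
bar 5: v0=B3 v1=C5 downbeat m2
bar 6: v0=A3 v1=G4 downbeat m7
bar 7: v0=G3 v1=E4 downbeat M6
bar 8: v0=B3 v1=B3 downbeat P1
bar 9: v0=F3 v1=F4 downbeat P8
bar 10: v0=E3 v1=E4 downbeat P8
  -> R4 @ bar 2 tick 0 v(0, 1): G3/A3 M2 untreated
  -> R4 @ bar 3 tick 0 v(0, 1): A3/B3 M2 untreated
  -> R7 @ bar 3 tick 2 v(1,): B3->F4 leap 6st
  -> R4 @ bar 4 tick 0 v(0, 1): C4/F4 P4 untreated
  -> R4 @ bar 5 tick 0 v(0, 1): B3/C5 m2 untreated
  -> R4 @ bar 6 tick 0 v(0, 1): A3/G4 m7 untreated
  -> R4 @ bar 8 tick 2 v(0, 1): B3/F4 TT untreated
  -> R7 @ bar 8 tick 2 v(1,): B3->F4 leap 6st
  -> R7 @ bar 9 tick 0 v(0,): B3->F3 leap 6st
  -> R8 @ bar 9 tick 0 v(0, 1): penult P8 not 3rd/6th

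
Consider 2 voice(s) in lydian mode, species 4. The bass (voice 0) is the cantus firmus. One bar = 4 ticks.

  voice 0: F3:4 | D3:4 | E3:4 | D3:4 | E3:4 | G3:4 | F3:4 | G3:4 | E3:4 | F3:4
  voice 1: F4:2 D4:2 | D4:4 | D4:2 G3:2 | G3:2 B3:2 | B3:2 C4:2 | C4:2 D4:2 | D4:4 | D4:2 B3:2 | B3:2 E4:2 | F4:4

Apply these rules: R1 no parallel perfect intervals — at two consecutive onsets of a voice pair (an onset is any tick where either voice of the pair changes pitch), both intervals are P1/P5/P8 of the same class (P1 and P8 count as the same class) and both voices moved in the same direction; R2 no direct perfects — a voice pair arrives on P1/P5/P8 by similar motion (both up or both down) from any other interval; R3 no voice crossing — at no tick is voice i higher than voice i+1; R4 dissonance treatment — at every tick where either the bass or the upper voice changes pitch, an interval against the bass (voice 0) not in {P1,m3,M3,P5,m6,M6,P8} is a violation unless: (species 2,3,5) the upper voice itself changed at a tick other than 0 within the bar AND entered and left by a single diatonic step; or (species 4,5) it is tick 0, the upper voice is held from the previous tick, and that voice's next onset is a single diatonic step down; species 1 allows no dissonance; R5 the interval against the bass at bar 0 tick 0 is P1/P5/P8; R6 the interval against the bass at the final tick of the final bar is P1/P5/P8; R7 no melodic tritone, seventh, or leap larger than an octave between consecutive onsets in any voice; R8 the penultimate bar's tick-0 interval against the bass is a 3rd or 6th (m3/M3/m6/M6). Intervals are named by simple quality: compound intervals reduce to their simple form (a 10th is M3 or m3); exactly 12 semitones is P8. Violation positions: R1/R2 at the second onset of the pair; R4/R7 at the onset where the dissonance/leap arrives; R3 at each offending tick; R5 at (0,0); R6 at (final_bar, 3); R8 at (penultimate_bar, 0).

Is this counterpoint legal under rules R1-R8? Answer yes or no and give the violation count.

No (5 violations)

bar 0: v0=F3 v1=F4 (P8)
bar 1: v0=D3 v1=D4 (P8)
bar 2: v0=E3 v1=D4 (m7)
bar 3: v0=D3 v1=G3 (P4)
bar 4: v0=E3 v1=B3 (P5)
bar 5: v0=G3 v1=C4 (P4)
bar 6: v0=F3 v1=D4 (M6)
bar 7: v0=G3 v1=D4 (P5)
bar 8: v0=E3 v1=B3 (P5)
bar 9: v0=F3 v1=F4 (P8)
  R4 @ bar2.0: E3/D4 m7 untreated
  R4 @ bar3.0: D3/G3 P4 untreated
  R4 @ bar5.0: G3/C4 P4 untreated
  R8 @ bar8.0: penult P5 not 3rd/6th
  R1 @ bar9.0: E3/E4 P8 -> F3/F4 P8 similar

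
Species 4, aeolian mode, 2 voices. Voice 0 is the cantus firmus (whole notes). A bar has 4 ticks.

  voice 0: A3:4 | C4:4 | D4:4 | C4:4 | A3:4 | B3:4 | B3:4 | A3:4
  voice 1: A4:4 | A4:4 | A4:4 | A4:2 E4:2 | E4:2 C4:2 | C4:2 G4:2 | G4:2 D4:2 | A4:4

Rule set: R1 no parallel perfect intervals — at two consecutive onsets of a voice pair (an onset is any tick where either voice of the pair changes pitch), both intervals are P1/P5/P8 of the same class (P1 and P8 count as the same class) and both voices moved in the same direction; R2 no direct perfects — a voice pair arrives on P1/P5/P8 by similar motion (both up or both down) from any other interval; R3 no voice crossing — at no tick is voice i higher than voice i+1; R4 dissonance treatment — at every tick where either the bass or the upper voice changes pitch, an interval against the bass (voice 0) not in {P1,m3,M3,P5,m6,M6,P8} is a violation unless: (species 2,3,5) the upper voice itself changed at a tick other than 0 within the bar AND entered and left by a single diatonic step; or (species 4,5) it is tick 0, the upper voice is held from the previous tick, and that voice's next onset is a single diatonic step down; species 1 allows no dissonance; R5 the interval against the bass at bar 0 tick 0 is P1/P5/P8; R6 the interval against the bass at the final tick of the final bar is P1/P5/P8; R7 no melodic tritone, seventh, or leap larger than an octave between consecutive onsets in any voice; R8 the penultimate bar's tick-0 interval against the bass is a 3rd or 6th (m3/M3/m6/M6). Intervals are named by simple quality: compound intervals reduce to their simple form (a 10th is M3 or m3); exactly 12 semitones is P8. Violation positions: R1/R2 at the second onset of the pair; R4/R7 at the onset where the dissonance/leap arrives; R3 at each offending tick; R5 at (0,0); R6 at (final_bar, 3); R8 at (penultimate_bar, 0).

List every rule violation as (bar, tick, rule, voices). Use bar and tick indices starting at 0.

bar 0: v0=A3 v1=A4 downbeat P8
bar 1: v0=C4 v1=A4 downbeat M6
bar 2: v0=D4 v1=A4 downbeat P5
bar 3: v0=C4 v1=A4 downbeat M6
bar 4: v0=A3 v1=E4 downbeat P5
bar 5: v0=B3 v1=C4 downbeat m2
bar 6: v0=B3 v1=G4 downbeat m6
bar 7: v0=A3 v1=A4 downbeat P8
  -> R4 @ bar 5 tick 0 v(0, 1): B3/C4 m2 untreated

(5, 0, R4, (0, 1))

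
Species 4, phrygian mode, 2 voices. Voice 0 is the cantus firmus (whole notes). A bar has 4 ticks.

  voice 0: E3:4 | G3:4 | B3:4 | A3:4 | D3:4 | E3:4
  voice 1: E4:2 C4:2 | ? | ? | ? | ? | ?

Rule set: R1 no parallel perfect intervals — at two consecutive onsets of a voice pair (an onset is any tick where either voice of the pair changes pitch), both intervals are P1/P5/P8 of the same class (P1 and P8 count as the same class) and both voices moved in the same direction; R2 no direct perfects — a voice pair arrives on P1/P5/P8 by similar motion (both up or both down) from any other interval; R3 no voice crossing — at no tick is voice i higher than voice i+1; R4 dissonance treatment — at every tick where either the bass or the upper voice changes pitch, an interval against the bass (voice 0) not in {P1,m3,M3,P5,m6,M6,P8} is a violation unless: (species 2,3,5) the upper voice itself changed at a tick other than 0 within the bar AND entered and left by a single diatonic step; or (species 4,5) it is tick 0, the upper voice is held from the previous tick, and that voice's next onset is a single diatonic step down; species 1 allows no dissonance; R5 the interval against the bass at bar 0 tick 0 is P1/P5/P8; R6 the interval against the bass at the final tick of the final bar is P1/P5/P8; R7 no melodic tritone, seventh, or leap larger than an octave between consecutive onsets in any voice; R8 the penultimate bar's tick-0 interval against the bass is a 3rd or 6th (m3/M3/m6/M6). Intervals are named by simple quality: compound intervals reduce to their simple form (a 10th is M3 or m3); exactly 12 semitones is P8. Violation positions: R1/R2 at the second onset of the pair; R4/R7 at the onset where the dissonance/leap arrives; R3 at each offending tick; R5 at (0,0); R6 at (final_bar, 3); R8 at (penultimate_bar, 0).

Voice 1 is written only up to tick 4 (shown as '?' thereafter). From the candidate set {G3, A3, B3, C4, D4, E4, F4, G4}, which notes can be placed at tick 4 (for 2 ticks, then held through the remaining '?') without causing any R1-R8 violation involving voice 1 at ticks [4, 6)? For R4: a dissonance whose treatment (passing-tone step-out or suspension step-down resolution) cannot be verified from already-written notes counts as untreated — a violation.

{B3, E4, G3}

G3: legal
A3: violates R4
B3: legal
C4: violates R4
D4: violates R2
E4: legal
F4: violates R4
G4: violates R2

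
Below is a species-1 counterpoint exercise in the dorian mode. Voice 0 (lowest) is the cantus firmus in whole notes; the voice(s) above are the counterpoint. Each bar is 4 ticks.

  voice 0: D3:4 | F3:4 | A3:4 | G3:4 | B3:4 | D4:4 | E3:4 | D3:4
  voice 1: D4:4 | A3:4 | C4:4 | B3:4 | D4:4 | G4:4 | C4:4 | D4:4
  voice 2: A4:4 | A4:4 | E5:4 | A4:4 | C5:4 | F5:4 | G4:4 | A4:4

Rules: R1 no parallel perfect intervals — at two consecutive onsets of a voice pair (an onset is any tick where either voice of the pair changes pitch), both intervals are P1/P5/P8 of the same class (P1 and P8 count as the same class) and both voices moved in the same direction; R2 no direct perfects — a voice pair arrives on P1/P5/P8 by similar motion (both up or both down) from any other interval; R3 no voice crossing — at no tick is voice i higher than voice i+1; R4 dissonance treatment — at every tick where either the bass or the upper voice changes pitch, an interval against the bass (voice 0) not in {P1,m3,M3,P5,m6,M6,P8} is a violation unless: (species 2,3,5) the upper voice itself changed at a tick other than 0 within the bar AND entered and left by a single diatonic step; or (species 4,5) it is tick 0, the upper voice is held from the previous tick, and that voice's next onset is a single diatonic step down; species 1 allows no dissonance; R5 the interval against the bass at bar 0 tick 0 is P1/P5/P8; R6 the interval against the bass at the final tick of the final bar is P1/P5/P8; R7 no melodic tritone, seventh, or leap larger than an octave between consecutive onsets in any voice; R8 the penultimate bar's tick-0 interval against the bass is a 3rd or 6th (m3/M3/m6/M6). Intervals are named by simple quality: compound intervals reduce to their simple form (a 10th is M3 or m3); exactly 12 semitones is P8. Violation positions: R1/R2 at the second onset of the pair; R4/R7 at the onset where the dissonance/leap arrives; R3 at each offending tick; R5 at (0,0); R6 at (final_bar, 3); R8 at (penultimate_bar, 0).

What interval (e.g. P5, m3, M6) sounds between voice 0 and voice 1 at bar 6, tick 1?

voice 0=E3 voice 1=C4 -> m6

m6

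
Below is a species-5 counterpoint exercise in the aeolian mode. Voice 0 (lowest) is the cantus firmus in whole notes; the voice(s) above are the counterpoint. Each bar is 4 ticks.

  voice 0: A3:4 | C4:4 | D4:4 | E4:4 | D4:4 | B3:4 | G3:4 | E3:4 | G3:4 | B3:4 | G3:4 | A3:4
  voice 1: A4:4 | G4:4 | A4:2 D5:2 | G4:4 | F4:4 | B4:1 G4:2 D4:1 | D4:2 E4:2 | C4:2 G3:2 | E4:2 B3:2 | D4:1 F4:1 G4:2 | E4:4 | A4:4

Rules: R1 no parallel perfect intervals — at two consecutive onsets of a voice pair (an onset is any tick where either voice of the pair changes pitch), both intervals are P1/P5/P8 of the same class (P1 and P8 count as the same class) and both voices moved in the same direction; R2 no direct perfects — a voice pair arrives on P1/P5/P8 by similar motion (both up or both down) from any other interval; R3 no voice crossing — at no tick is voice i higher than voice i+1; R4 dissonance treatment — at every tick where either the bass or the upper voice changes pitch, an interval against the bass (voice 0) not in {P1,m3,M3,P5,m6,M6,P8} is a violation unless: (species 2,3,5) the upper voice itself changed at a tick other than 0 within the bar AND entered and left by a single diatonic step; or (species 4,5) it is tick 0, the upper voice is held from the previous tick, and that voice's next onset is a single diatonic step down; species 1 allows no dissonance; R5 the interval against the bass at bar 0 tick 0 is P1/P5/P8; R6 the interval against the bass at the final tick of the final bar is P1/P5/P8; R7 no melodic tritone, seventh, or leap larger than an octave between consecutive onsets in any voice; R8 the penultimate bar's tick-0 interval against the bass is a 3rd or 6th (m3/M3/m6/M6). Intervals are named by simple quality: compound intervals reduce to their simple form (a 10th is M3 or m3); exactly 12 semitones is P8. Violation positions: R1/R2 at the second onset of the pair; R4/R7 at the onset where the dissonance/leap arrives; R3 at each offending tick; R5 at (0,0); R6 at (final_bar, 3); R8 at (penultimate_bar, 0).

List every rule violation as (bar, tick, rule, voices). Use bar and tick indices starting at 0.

bar 0: v0=A3 v1=A4 downbeat P8
bar 1: v0=C4 v1=G4 downbeat P5
bar 2: v0=D4 v1=A4 downbeat P5
bar 3: v0=E4 v1=G4 downbeat m3
bar 4: v0=D4 v1=F4 downbeat m3
bar 5: v0=B3 v1=B4 downbeat P8
bar 6: v0=G3 v1=D4 downbeat P5
bar 7: v0=E3 v1=C4 downbeat m6
bar 8: v0=G3 v1=E4 downbeat M6
bar 9: v0=B3 v1=D4 downbeat m3
bar 10: v0=G3 v1=E4 downbeat M6
bar 11: v0=A3 v1=A4 downbeat P8
  -> R1 @ bar 2 tick 0 v(0, 1): C4/G4 P5 -> D4/A4 P5 similar
  -> R7 @ bar 5 tick 0 v(1,): F4->B4 leap 6st
  -> R4 @ bar 9 tick 1 v(0, 1): B3/F4 TT untreated
  -> R2 @ bar 11 tick 0 v(0, 1): G3/E4 M6 -> A3/A4 P8 similar

(2, 0, R1, (0, 1))
(5, 0, R7, (1,))
(9, 1, R4, (0, 1))
(11, 0, R2, (0, 1))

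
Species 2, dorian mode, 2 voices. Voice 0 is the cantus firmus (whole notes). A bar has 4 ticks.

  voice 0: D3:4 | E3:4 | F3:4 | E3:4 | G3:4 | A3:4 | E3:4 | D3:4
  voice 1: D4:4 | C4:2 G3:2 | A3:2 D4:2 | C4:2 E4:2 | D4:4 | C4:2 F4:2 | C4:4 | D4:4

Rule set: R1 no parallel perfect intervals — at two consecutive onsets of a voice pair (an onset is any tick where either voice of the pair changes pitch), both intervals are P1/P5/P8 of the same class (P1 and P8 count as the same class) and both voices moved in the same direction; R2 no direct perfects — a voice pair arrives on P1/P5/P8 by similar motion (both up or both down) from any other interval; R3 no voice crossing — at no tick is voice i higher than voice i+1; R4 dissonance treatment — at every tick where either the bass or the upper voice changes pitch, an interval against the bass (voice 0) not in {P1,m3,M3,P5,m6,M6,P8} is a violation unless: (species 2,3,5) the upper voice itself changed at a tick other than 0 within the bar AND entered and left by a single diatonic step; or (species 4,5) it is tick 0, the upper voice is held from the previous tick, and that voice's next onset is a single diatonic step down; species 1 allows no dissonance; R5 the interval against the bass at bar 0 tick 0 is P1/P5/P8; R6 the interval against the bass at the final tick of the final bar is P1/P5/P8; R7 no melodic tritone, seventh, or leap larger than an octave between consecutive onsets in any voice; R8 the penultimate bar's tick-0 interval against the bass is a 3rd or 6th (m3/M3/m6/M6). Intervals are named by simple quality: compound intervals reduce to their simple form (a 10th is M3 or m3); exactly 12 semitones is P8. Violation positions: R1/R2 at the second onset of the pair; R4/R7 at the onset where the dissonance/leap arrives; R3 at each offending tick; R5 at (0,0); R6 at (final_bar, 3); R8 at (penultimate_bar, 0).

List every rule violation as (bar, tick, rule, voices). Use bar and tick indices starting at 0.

bar 0: v0=D3 v1=D4 downbeat P8
bar 1: v0=E3 v1=C4 downbeat m6
bar 2: v0=F3 v1=A3 downbeat M3
bar 3: v0=E3 v1=C4 downbeat m6
bar 4: v0=G3 v1=D4 downbeat P5
bar 5: v0=A3 v1=C4 downbeat m3
bar 6: v0=E3 v1=C4 downbeat m6
bar 7: v0=D3 v1=D4 downbeat P8

No violations across 8 bars (D3..D3 vs D4..D4).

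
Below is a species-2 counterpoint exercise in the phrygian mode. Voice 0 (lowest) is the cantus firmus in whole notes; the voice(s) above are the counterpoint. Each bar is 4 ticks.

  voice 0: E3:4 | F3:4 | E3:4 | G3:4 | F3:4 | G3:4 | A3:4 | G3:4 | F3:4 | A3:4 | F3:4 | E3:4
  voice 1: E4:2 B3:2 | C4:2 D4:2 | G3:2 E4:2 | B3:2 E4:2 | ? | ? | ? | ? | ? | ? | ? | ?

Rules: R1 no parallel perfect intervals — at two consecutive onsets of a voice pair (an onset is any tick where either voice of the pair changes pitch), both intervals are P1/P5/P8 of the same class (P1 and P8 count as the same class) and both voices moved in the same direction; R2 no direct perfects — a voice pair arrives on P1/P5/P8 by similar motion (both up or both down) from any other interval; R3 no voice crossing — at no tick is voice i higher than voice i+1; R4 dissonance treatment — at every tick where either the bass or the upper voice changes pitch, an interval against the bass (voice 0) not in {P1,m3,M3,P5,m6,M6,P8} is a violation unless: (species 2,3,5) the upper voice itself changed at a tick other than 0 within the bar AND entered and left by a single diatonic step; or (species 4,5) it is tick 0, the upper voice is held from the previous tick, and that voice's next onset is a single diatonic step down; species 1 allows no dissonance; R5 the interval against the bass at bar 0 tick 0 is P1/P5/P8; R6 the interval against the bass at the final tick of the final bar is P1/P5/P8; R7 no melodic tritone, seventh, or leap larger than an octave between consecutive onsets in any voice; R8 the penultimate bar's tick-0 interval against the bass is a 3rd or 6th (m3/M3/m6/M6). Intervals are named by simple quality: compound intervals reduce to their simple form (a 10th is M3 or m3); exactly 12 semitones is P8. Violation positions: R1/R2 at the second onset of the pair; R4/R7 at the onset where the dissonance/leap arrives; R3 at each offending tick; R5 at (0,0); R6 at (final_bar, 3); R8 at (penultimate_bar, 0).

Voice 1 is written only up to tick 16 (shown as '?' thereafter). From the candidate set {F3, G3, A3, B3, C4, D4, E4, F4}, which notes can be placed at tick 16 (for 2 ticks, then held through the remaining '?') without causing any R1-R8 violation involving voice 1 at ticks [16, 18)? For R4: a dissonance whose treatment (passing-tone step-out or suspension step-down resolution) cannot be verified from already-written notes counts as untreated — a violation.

F3: violates R2,R7
G3: violates R4
A3: legal
B3: violates R4
C4: violates R2
D4: legal
E4: violates R4
F4: legal

{A3, D4, F4}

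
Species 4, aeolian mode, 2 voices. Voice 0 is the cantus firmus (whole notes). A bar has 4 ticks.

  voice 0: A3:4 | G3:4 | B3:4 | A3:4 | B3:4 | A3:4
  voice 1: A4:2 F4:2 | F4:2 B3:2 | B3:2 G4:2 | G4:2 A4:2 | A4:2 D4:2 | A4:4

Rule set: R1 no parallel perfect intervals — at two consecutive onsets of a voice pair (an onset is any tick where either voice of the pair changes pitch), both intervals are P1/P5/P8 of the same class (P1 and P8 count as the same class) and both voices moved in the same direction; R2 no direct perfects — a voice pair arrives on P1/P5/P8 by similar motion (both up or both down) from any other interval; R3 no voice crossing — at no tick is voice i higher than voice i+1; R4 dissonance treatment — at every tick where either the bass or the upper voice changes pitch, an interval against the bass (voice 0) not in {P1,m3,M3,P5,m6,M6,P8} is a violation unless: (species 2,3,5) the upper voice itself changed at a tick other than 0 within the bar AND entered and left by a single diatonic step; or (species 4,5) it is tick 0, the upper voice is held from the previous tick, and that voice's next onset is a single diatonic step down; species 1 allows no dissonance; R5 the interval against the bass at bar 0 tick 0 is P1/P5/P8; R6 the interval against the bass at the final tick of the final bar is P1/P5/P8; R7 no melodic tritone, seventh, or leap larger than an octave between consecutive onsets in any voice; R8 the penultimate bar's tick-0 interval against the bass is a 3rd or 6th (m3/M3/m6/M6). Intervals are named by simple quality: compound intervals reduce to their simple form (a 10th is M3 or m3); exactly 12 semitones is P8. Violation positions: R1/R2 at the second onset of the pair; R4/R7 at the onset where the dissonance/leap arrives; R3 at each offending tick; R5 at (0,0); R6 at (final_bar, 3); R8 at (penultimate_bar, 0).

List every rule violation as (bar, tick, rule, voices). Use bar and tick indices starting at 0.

(1, 0, R4, (0, 1))
(1, 2, R7, (1,))
(3, 0, R4, (0, 1))
(4, 0, R4, (0, 1))
(4, 0, R8, (0, 1))

bar 0: v0=A3 v1=A4 downbeat P8
bar 1: v0=G3 v1=F4 downbeat m7
bar 2: v0=B3 v1=B3 downbeat P1
bar 3: v0=A3 v1=G4 downbeat m7
bar 4: v0=B3 v1=A4 downbeat m7
bar 5: v0=A3 v1=A4 downbeat P8
  -> R4 @ bar 1 tick 0 v(0, 1): G3/F4 m7 untreated
  -> R7 @ bar 1 tick 2 v(1,): F4->B3 leap 6st
  -> R4 @ bar 3 tick 0 v(0, 1): A3/G4 m7 untreated
  -> R4 @ bar 4 tick 0 v(0, 1): B3/A4 m7 untreated
  -> R8 @ bar 4 tick 0 v(0, 1): penult m7 not 3rd/6th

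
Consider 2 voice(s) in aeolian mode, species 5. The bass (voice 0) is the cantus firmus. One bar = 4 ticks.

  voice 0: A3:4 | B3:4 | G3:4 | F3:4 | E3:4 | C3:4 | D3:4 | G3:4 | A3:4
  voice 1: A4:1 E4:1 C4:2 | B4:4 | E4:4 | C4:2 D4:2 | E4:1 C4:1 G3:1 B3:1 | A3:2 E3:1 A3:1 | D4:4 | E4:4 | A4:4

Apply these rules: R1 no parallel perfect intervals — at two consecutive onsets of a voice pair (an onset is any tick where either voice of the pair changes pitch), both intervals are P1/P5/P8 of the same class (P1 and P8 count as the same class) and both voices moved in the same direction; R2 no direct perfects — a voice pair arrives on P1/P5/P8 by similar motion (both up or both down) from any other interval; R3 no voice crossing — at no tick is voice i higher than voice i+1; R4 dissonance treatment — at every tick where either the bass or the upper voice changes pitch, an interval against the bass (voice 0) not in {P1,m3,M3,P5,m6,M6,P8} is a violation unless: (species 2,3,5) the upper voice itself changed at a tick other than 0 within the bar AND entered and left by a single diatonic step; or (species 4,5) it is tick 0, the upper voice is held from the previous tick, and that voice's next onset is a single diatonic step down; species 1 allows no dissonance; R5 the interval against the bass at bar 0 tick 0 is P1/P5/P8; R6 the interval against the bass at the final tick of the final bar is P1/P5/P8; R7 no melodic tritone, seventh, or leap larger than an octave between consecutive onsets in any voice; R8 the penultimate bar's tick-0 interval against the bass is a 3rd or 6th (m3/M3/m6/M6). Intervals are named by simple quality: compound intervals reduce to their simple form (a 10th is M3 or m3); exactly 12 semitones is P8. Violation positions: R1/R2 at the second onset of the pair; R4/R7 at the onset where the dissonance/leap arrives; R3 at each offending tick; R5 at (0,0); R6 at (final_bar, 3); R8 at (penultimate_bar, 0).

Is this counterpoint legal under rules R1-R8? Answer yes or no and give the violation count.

bar 0: v0=A3 v1=A4 (P8)
bar 1: v0=B3 v1=B4 (P8)
bar 2: v0=G3 v1=E4 (M6)
bar 3: v0=F3 v1=C4 (P5)
bar 4: v0=E3 v1=E4 (P8)
bar 5: v0=C3 v1=A3 (M6)
bar 6: v0=D3 v1=D4 (P8)
bar 7: v0=G3 v1=E4 (M6)
bar 8: v0=A3 v1=A4 (P8)
  R2 @ bar1.0: A3/C4 m3 -> B3/B4 P8 similar
  R7 @ bar1.0: C4->B4 leap 11st
  R2 @ bar3.0: G3/E4 M6 -> F3/C4 P5 similar
  R2 @ bar6.0: C3/A3 M6 -> D3/D4 P8 similar
  R2 @ bar8.0: G3/E4 M6 -> A3/A4 P8 similar

No (5 violations)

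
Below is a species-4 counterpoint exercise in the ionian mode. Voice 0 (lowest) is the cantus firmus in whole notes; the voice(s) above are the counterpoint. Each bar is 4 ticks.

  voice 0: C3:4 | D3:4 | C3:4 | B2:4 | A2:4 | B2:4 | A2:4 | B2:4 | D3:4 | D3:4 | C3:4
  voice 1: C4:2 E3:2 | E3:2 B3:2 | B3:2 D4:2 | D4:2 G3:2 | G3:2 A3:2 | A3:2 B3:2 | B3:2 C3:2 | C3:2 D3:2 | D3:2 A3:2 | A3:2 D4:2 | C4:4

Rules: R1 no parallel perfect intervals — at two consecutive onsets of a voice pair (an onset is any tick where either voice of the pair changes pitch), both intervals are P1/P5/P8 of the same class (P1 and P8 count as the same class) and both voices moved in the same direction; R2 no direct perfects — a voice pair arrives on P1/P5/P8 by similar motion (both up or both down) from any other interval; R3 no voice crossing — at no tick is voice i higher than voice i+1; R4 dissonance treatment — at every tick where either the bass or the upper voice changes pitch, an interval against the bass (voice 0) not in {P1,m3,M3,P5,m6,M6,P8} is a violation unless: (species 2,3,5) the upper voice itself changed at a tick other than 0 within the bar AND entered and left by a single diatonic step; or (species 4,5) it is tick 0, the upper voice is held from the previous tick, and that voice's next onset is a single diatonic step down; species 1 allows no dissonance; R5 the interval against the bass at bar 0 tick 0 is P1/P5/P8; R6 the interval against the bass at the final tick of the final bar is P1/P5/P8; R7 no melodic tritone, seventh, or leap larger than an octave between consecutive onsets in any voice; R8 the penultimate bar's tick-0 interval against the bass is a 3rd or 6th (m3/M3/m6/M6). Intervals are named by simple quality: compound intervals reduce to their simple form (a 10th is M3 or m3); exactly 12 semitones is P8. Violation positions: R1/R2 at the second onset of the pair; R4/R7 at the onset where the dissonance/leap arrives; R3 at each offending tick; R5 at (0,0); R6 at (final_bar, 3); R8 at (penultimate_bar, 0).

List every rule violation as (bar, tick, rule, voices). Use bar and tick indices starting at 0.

(1, 0, R4, (0, 1))
(2, 0, R4, (0, 1))
(2, 2, R4, (0, 1))
(4, 0, R4, (0, 1))
(5, 0, R4, (0, 1))
(6, 0, R4, (0, 1))
(6, 2, R7, (1,))
(7, 0, R4, (0, 1))
(9, 0, R8, (0, 1))
(10, 0, R1, (0, 1))

bar 0: v0=C3 v1=C4 downbeat P8
bar 1: v0=D3 v1=E3 downbeat M2
bar 2: v0=C3 v1=B3 downbeat M7
bar 3: v0=B2 v1=D4 downbeat m3
bar 4: v0=A2 v1=G3 downbeat m7
bar 5: v0=B2 v1=A3 downbeat m7
bar 6: v0=A2 v1=B3 downbeat M2
bar 7: v0=B2 v1=C3 downbeat m2
bar 8: v0=D3 v1=D3 downbeat P1
bar 9: v0=D3 v1=A3 downbeat P5
bar 10: v0=C3 v1=C4 downbeat P8
  -> R4 @ bar 1 tick 0 v(0, 1): D3/E3 M2 untreated
  -> R4 @ bar 2 tick 0 v(0, 1): C3/B3 M7 untreated
  -> R4 @ bar 2 tick 2 v(0, 1): C3/D4 M2 untreated
  -> R4 @ bar 4 tick 0 v(0, 1): A2/G3 m7 untreated
  -> R4 @ bar 5 tick 0 v(0, 1): B2/A3 m7 untreated
  -> R4 @ bar 6 tick 0 v(0, 1): A2/B3 M2 untreated
  -> R7 @ bar 6 tick 2 v(1,): B3->C3 leap 11st
  -> R4 @ bar 7 tick 0 v(0, 1): B2/C3 m2 untreated
  -> R8 @ bar 9 tick 0 v(0, 1): penult P5 not 3rd/6th
  -> R1 @ bar 10 tick 0 v(0, 1): D3/D4 P8 -> C3/C4 P8 similar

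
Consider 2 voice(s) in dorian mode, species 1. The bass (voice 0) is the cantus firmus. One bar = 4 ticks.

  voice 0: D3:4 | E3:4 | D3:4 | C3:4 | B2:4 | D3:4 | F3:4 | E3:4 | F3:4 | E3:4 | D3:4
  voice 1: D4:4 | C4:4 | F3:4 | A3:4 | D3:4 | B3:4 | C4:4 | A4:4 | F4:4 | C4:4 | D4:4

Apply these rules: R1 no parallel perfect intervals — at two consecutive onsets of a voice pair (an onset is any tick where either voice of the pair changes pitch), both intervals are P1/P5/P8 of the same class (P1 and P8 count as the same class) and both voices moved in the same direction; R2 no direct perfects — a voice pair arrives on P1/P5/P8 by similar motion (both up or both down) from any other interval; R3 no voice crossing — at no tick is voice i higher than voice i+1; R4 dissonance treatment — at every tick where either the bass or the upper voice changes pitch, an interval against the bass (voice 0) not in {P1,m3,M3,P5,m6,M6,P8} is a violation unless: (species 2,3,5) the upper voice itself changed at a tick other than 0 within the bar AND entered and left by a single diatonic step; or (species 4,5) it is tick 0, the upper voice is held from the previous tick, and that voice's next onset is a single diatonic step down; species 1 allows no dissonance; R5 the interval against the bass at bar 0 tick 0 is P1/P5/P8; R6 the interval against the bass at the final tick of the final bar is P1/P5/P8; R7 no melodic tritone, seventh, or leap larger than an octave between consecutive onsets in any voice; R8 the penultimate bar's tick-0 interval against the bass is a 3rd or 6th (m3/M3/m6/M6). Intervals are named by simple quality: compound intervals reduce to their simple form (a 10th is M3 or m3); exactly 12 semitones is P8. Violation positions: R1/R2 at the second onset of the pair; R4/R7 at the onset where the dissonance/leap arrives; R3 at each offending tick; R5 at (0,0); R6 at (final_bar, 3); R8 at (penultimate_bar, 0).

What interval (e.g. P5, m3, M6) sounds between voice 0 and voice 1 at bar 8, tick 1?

P8

voice 0=F3 voice 1=F4 -> P8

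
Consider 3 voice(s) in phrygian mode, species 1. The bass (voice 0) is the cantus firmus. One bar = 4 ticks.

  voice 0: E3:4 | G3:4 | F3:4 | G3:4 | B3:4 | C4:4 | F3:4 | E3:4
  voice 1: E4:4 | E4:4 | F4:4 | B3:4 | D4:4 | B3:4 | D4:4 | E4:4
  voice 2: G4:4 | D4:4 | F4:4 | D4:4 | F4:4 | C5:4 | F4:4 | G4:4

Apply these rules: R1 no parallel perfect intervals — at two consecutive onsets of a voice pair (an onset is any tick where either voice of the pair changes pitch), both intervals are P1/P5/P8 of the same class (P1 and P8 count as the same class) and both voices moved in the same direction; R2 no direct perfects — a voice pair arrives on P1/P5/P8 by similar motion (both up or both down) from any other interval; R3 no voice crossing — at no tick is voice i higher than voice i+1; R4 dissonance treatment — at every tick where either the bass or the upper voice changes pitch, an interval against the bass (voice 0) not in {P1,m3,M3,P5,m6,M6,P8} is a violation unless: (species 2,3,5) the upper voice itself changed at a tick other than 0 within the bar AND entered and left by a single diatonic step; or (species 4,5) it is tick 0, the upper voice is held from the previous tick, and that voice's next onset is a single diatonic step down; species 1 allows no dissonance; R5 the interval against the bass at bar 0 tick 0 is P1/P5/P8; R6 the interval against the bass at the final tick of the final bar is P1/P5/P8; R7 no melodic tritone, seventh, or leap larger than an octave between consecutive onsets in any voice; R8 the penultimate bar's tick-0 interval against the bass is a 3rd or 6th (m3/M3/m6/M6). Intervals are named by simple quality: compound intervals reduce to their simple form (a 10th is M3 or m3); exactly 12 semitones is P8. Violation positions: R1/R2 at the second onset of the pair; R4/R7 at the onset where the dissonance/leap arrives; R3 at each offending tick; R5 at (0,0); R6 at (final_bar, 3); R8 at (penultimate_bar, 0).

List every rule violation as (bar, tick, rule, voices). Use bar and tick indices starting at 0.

(0, 0, R5, (0, 2))
(1, 0, R3, (1, 2))
(1, 1, R3, (1, 2))
(1, 2, R3, (1, 2))
(1, 3, R3, (1, 2))
(2, 0, R2, (1, 2))
(3, 0, R7, (1,))
(4, 0, R4, (0, 2))
(5, 0, R2, (0, 2))
(5, 0, R3, (0, 1))
(5, 0, R4, (0, 1))
(5, 1, R3, (0, 1))
(5, 2, R3, (0, 1))
(5, 3, R3, (0, 1))
(6, 0, R1, (0, 2))
(6, 0, R8, (0, 2))
(7, 3, R6, (0, 2))

bar 0: v0=E3 v1=E4 v2=G4 downbeat m3
bar 1: v0=G3 v1=E4 v2=D4 downbeat P5
bar 2: v0=F3 v1=F4 v2=F4 downbeat P8
bar 3: v0=G3 v1=B3 v2=D4 downbeat P5
bar 4: v0=B3 v1=D4 v2=F4 downbeat TT
bar 5: v0=C4 v1=B3 v2=C5 downbeat P8
bar 6: v0=F3 v1=D4 v2=F4 downbeat P8
bar 7: v0=E3 v1=E4 v2=G4 downbeat m3
  -> R5 @ bar 0 tick 0 v(0, 2): opens on m3
  -> R3 @ bar 1 tick 0 v(1, 2): E4 above D4
  -> R3 @ bar 1 tick 1 v(1, 2): E4 above D4
  -> R3 @ bar 1 tick 2 v(1, 2): E4 above D4
  -> R3 @ bar 1 tick 3 v(1, 2): E4 above D4
  -> R2 @ bar 2 tick 0 v(1, 2): E4/D4 M2 -> F4/F4 P1 similar
  -> R7 @ bar 3 tick 0 v(1,): F4->B3 leap 6st
  -> R4 @ bar 4 tick 0 v(0, 2): B3/F4 TT untreated
  -> R2 @ bar 5 tick 0 v(0, 2): B3/F4 TT -> C4/C5 P8 similar
  -> R3 @ bar 5 tick 0 v(0, 1): C4 above B3
  -> R4 @ bar 5 tick 0 v(0, 1): C4/B3 m2 untreated
  -> R3 @ bar 5 tick 1 v(0, 1): C4 above B3
  -> R3 @ bar 5 tick 2 v(0, 1): C4 above B3
  -> R3 @ bar 5 tick 3 v(0, 1): C4 above B3
  -> R1 @ bar 6 tick 0 v(0, 2): C4/C5 P8 -> F3/F4 P8 similar
  -> R8 @ bar 6 tick 0 v(0, 2): penult P8 not 3rd/6th
  -> R6 @ bar 7 tick 3 v(0, 2): closes on m3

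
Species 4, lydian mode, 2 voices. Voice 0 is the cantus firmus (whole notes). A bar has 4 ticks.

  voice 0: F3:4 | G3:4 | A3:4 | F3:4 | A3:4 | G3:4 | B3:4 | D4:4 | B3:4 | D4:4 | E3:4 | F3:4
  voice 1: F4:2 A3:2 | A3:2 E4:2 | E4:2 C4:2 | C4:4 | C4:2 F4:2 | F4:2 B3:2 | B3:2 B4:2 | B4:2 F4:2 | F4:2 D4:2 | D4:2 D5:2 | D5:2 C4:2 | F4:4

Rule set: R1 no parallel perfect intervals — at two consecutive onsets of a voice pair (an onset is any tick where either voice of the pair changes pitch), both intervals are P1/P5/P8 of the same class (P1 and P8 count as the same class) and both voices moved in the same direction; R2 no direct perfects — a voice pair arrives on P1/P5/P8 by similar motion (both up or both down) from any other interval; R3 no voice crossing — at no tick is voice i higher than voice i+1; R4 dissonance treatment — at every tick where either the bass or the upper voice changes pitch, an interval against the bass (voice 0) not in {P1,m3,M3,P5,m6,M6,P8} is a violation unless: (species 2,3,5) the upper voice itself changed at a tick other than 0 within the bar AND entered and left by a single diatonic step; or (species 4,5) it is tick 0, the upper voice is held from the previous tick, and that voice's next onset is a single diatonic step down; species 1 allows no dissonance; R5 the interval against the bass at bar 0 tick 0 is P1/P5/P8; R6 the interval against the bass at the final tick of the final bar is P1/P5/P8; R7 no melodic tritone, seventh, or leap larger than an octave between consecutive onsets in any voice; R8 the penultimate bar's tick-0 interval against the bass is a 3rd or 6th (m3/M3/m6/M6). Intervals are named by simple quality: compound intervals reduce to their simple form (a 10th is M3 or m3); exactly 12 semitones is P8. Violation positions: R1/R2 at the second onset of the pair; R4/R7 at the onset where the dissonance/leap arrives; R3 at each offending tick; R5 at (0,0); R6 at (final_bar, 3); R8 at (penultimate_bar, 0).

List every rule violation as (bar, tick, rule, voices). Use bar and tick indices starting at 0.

bar 0: v0=F3 v1=F4 downbeat P8
bar 1: v0=G3 v1=A3 downbeat M2
bar 2: v0=A3 v1=E4 downbeat P5
bar 3: v0=F3 v1=C4 downbeat P5
bar 4: v0=A3 v1=C4 downbeat m3
bar 5: v0=G3 v1=F4 downbeat m7
bar 6: v0=B3 v1=B3 downbeat P1
bar 7: v0=D4 v1=B4 downbeat M6
bar 8: v0=B3 v1=F4 downbeat TT
bar 9: v0=D4 v1=D4 downbeat P1
bar 10: v0=E3 v1=D5 downbeat m7
bar 11: v0=F3 v1=F4 downbeat P8
  -> R4 @ bar 1 tick 0 v(0, 1): G3/A3 M2 untreated
  -> R4 @ bar 5 tick 0 v(0, 1): G3/F4 m7 untreated
  -> R7 @ bar 5 tick 2 v(1,): F4->B3 leap 6st
  -> R7 @ bar 7 tick 2 v(1,): B4->F4 leap 6st
  -> R4 @ bar 8 tick 0 v(0, 1): B3/F4 TT untreated
  -> R4 @ bar 10 tick 0 v(0, 1): E3/D5 m7 untreated
  -> R7 @ bar 10 tick 0 v(0,): D4->E3 leap 10st
  -> R8 @ bar 10 tick 0 v(0, 1): penult m7 not 3rd/6th
  -> R7 @ bar 10 tick 2 v(1,): D5->C4 leap 14st
  -> R2 @ bar 11 tick 0 v(0, 1): E3/C4 m6 -> F3/F4 P8 similar

(1, 0, R4, (0, 1))
(5, 0, R4, (0, 1))
(5, 2, R7, (1,))
(7, 2, R7, (1,))
(8, 0, R4, (0, 1))
(10, 0, R4, (0, 1))
(10, 0, R7, (0,))
(10, 0, R8, (0, 1))
(10, 2, R7, (1,))
(11, 0, R2, (0, 1))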